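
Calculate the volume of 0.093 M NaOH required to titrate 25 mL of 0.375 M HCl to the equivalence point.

At equivalence: moles acid = moles base. moles HCl = 0.375 × 25/1000 = 0.009375 mol. V_base = moles / 0.093 × 1000 = 100.8 mL.

V_{base} = 100.8 mL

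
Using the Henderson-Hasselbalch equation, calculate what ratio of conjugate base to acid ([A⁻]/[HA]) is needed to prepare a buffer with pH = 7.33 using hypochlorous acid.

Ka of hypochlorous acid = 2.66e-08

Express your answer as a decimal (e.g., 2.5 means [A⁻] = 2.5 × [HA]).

pKa = -log(2.66e-08) = 7.5751. pH = pKa + log([A⁻]/[HA]), so log([A⁻]/[HA]) = pH − pKa = 7.33 − 7.5751 = -0.2451. [A⁻]/[HA] = 10^(-0.2451) = 0.569

[A⁻]/[HA] = 0.569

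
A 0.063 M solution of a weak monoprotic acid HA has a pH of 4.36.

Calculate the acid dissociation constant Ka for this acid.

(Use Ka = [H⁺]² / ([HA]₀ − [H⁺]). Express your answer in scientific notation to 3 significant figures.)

[H⁺] = 10^(−pH) = 10^(−4.36) = 4.365e-05 M. For HA ⇌ H⁺ + A⁻, Ka = [H⁺][A⁻]/[HA] = [H⁺]² / ([HA]₀ − [H⁺]) = (4.365e-05)² / (0.063 − 4.365e-05) = 3.03e-08.

K_a = 3.03e-08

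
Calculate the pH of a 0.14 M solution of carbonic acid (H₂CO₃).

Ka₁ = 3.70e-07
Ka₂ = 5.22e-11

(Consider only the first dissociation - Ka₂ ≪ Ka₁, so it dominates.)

First dissociation dominates. From Ka₁ = [H⁺][HA⁻]/[H₂A], x² + Ka₁·x − Ka₁·C = 0 with C = 0.14 M and Ka₁ = 3.70e-07. Solving: [H⁺] = (−Ka₁ + √(Ka₁² + 4·Ka₁·C)) / 2 = 2.2741e-04 M. pH = -log(2.2741e-04) = 3.64.

pH = 3.64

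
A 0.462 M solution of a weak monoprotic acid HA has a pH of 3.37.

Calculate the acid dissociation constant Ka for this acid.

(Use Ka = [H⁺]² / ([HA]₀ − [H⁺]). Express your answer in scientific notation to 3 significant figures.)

[H⁺] = 10^(−pH) = 10^(−3.37) = 4.266e-04 M. For HA ⇌ H⁺ + A⁻, Ka = [H⁺][A⁻]/[HA] = [H⁺]² / ([HA]₀ − [H⁺]) = (4.266e-04)² / (0.462 − 4.266e-04) = 3.94e-07.

K_a = 3.94e-07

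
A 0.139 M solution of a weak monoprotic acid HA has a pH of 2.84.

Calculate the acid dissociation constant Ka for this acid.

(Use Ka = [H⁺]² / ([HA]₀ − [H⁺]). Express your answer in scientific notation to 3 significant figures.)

[H⁺] = 10^(−pH) = 10^(−2.84) = 1.445e-03 M. For HA ⇌ H⁺ + A⁻, Ka = [H⁺][A⁻]/[HA] = [H⁺]² / ([HA]₀ − [H⁺]) = (1.445e-03)² / (0.139 − 1.445e-03) = 1.52e-05.

K_a = 1.52e-05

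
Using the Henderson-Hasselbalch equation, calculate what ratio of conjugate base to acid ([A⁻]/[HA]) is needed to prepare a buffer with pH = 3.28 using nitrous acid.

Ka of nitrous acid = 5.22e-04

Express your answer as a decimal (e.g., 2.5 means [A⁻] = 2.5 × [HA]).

pKa = -log(5.22e-04) = 3.2823. pH = pKa + log([A⁻]/[HA]), so log([A⁻]/[HA]) = pH − pKa = 3.28 − 3.2823 = -0.0023. [A⁻]/[HA] = 10^(-0.0023) = 0.995

[A⁻]/[HA] = 0.995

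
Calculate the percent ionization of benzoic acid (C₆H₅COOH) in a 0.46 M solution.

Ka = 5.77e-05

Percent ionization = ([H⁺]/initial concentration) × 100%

Using Ka equilibrium: x² + Ka×x - Ka×C = 0. Solving: [H⁺] = 5.1231e-03. Percent = (5.1231e-03/0.46) × 100

Percent ionization = 1.11%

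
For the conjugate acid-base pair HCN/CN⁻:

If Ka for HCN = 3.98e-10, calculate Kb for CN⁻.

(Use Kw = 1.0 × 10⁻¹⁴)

For a conjugate pair Ka × Kb = Kw, so Kb = Kw/Ka = 1.0 × 10⁻¹⁴ / 3.98e-10 = 2.51e-05.

K_b = 2.51e-05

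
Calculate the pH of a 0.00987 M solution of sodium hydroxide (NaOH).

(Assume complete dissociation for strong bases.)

[OH⁻] = 0.00987 M for strong base. pOH = -log[OH⁻] = 2.01, pH = 14 - pOH

pH = 11.99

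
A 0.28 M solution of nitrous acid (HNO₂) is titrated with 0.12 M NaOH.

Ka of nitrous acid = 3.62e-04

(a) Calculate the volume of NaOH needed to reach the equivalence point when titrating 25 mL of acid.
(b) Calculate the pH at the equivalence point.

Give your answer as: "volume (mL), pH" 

moles acid = 0.28 × 25/1000 = 0.007 mol; V_base = moles/0.12 × 1000 = 58.3 mL. At equivalence only the conjugate base is present: [A⁻] = 0.007/0.083 = 8.4000e-02 M. Kb = Kw/Ka = 2.76e-11; [OH⁻] = √(Kb × [A⁻]) = 1.5233e-06; pOH = 5.82; pH = 14 - pOH = 8.18.

V = 58.3 mL, pH = 8.18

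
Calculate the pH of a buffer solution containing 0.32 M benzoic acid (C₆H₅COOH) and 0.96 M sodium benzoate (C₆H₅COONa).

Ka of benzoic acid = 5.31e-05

pKa = -log(5.31e-05) = 4.27. pH = pKa + log([A⁻]/[HA]) = 4.27 + log(0.96/0.32)

pH = 4.75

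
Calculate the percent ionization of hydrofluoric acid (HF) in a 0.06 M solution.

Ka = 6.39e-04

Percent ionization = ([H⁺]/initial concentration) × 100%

Using Ka equilibrium: x² + Ka×x - Ka×C = 0. Solving: [H⁺] = 5.8807e-03. Percent = (5.8807e-03/0.06) × 100

Percent ionization = 9.8%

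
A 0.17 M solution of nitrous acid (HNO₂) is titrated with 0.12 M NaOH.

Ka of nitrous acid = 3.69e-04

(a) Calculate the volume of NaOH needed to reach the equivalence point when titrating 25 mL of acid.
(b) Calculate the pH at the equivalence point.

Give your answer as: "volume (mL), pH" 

moles acid = 0.17 × 25/1000 = 0.00425 mol; V_base = moles/0.12 × 1000 = 35.4 mL. At equivalence only the conjugate base is present: [A⁻] = 0.00425/0.060 = 7.0345e-02 M. Kb = Kw/Ka = 2.71e-11; [OH⁻] = √(Kb × [A⁻]) = 1.3807e-06; pOH = 5.86; pH = 14 - pOH = 8.14.

V = 35.4 mL, pH = 8.14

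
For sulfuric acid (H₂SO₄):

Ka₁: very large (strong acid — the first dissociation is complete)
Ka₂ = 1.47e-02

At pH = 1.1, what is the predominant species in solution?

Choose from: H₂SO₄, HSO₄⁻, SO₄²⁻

The first dissociation is complete, so H₂SO₄ itself is never the predominant species in water; pKa₂ = -log(1.47e-02) = 1.83. For a polyprotic acid the predominant species crosses at each pKa: below pKa_n the protonated form dominates, above it the deprotonated form does. At pH = 1.1, the predominant species is HSO₄⁻.

HSO₄⁻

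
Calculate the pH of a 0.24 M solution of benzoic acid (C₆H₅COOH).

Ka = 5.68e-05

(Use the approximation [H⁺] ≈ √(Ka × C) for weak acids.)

[H⁺] = √(Ka × C) = √(5.68e-05 × 0.24) = 3.6922e-03. pH = -log(3.6922e-03)

pH = 2.43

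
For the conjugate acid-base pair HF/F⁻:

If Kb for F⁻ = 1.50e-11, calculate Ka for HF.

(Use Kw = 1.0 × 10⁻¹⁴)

For a conjugate pair Ka × Kb = Kw, so Ka = Kw/Kb = 1.0 × 10⁻¹⁴ / 1.50e-11 = 6.67e-04.

K_a = 6.67e-04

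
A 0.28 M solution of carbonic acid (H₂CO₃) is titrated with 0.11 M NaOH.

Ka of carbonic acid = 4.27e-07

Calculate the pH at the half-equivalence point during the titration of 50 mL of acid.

At half-equivalence [HA] = [A⁻], so Henderson-Hasselbalch gives pH = pKa = -log(4.27e-07) = 6.37.

pH = pKa = 6.37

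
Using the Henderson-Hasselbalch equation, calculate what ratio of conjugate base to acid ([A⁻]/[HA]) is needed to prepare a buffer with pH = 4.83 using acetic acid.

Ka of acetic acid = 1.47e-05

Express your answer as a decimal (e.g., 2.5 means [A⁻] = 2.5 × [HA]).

pKa = -log(1.47e-05) = 4.8327. pH = pKa + log([A⁻]/[HA]), so log([A⁻]/[HA]) = pH − pKa = 4.83 − 4.8327 = -0.0027. [A⁻]/[HA] = 10^(-0.0027) = 0.994

[A⁻]/[HA] = 0.994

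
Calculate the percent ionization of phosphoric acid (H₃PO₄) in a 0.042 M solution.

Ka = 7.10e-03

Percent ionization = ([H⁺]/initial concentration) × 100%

Using Ka equilibrium: x² + Ka×x - Ka×C = 0. Solving: [H⁺] = 1.4080e-02. Percent = (1.4080e-02/0.042) × 100

Percent ionization = 33.5%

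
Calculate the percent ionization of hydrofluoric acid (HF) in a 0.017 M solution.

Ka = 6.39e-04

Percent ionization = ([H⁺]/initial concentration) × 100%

Using Ka equilibrium: x² + Ka×x - Ka×C = 0. Solving: [H⁺] = 2.9919e-03. Percent = (2.9919e-03/0.017) × 100

Percent ionization = 17.6%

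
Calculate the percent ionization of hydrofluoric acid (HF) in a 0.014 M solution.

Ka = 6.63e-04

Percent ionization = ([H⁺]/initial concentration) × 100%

Using Ka equilibrium: x² + Ka×x - Ka×C = 0. Solving: [H⁺] = 2.7331e-03. Percent = (2.7331e-03/0.014) × 100

Percent ionization = 19.5%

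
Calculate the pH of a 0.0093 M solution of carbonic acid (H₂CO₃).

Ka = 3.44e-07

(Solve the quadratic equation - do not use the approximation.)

x² + Ka×x - Ka×C = 0. Using quadratic formula: [H⁺] = 5.6390e-05

pH = 4.25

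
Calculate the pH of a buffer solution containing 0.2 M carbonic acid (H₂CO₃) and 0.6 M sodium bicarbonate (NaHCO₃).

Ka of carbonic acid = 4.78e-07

pKa = -log(4.78e-07) = 6.32. pH = pKa + log([A⁻]/[HA]) = 6.32 + log(0.6/0.2)

pH = 6.80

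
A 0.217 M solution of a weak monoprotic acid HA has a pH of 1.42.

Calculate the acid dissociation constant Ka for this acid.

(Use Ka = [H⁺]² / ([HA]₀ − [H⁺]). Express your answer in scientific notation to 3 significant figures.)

[H⁺] = 10^(−pH) = 10^(−1.42) = 3.802e-02 M. For HA ⇌ H⁺ + A⁻, Ka = [H⁺][A⁻]/[HA] = [H⁺]² / ([HA]₀ − [H⁺]) = (3.802e-02)² / (0.217 − 3.802e-02) = 8.08e-03.

K_a = 8.08e-03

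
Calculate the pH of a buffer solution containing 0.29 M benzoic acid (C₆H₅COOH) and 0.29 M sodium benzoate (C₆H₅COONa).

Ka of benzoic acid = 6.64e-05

pKa = -log(6.64e-05) = 4.18. pH = pKa + log([A⁻]/[HA]) = 4.18 + log(0.29/0.29)

pH = 4.18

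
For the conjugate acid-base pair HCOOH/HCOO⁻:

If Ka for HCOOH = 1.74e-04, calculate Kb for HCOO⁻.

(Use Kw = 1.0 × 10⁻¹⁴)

For a conjugate pair Ka × Kb = Kw, so Kb = Kw/Ka = 1.0 × 10⁻¹⁴ / 1.74e-04 = 5.75e-11.

K_b = 5.75e-11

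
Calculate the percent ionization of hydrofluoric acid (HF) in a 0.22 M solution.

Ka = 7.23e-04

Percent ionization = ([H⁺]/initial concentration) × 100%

Using Ka equilibrium: x² + Ka×x - Ka×C = 0. Solving: [H⁺] = 1.2256e-02. Percent = (1.2256e-02/0.22) × 100

Percent ionization = 5.57%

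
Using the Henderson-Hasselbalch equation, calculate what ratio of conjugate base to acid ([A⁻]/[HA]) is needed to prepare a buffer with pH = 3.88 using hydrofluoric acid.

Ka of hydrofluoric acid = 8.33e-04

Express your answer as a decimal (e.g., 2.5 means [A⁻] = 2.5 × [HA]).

pKa = -log(8.33e-04) = 3.0794. pH = pKa + log([A⁻]/[HA]), so log([A⁻]/[HA]) = pH − pKa = 3.88 − 3.0794 = 0.8006. [A⁻]/[HA] = 10^(0.8006) = 6.32

[A⁻]/[HA] = 6.32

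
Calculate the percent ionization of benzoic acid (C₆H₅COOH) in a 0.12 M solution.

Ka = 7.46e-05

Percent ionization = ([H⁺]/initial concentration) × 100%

Using Ka equilibrium: x² + Ka×x - Ka×C = 0. Solving: [H⁺] = 2.9549e-03. Percent = (2.9549e-03/0.12) × 100

Percent ionization = 2.46%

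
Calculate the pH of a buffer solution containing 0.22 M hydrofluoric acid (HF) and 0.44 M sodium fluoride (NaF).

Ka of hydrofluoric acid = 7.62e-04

pKa = -log(7.62e-04) = 3.12. pH = pKa + log([A⁻]/[HA]) = 3.12 + log(0.44/0.22)

pH = 3.42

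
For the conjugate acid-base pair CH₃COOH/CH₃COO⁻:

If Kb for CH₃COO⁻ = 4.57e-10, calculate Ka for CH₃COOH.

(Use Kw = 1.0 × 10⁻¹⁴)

For a conjugate pair Ka × Kb = Kw, so Ka = Kw/Kb = 1.0 × 10⁻¹⁴ / 4.57e-10 = 2.19e-05.

K_a = 2.19e-05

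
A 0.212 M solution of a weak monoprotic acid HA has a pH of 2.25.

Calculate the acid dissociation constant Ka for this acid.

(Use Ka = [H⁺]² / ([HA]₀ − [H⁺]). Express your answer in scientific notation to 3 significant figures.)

[H⁺] = 10^(−pH) = 10^(−2.25) = 5.623e-03 M. For HA ⇌ H⁺ + A⁻, Ka = [H⁺][A⁻]/[HA] = [H⁺]² / ([HA]₀ − [H⁺]) = (5.623e-03)² / (0.212 − 5.623e-03) = 1.53e-04.

K_a = 1.53e-04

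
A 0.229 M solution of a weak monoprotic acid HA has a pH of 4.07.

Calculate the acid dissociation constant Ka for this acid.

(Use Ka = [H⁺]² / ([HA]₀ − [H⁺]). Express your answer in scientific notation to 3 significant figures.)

[H⁺] = 10^(−pH) = 10^(−4.07) = 8.511e-05 M. For HA ⇌ H⁺ + A⁻, Ka = [H⁺][A⁻]/[HA] = [H⁺]² / ([HA]₀ − [H⁺]) = (8.511e-05)² / (0.229 − 8.511e-05) = 3.16e-08.

K_a = 3.16e-08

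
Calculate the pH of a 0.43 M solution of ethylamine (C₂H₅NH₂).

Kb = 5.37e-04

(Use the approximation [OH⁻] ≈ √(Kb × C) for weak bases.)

[OH⁻] = √(Kb × C) = √(5.37e-04 × 0.43) = 1.5196e-02. pOH = 1.82, pH = 14 - pOH

pH = 12.18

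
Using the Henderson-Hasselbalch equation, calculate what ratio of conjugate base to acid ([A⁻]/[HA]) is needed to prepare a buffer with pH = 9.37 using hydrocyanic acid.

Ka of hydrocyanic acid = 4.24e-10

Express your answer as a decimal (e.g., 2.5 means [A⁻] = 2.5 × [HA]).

pKa = -log(4.24e-10) = 9.3726. pH = pKa + log([A⁻]/[HA]), so log([A⁻]/[HA]) = pH − pKa = 9.37 − 9.3726 = -0.0026. [A⁻]/[HA] = 10^(-0.0026) = 0.994

[A⁻]/[HA] = 0.994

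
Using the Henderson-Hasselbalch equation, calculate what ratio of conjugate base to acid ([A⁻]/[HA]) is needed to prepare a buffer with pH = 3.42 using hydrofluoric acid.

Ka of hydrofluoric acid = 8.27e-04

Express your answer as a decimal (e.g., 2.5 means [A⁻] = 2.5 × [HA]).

pKa = -log(8.27e-04) = 3.0825. pH = pKa + log([A⁻]/[HA]), so log([A⁻]/[HA]) = pH − pKa = 3.42 − 3.0825 = 0.3375. [A⁻]/[HA] = 10^(0.3375) = 2.18

[A⁻]/[HA] = 2.18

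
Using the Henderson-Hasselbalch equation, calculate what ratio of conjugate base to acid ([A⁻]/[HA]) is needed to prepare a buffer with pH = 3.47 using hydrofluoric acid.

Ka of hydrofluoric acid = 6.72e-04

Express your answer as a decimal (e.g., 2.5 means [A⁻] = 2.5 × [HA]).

pKa = -log(6.72e-04) = 3.1726. pH = pKa + log([A⁻]/[HA]), so log([A⁻]/[HA]) = pH − pKa = 3.47 − 3.1726 = 0.2974. [A⁻]/[HA] = 10^(0.2974) = 1.98

[A⁻]/[HA] = 1.98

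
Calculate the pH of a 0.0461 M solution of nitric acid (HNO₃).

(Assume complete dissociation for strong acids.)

[H⁺] = 0.0461 M for strong acid. pH = -log[H⁺] = -log(0.0461)

pH = 1.34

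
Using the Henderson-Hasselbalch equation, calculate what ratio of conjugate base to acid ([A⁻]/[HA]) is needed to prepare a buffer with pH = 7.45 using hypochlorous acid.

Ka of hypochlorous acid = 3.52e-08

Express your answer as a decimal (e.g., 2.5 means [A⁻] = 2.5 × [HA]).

pKa = -log(3.52e-08) = 7.4535. pH = pKa + log([A⁻]/[HA]), so log([A⁻]/[HA]) = pH − pKa = 7.45 − 7.4535 = -0.0035. [A⁻]/[HA] = 10^(-0.0035) = 0.992

[A⁻]/[HA] = 0.992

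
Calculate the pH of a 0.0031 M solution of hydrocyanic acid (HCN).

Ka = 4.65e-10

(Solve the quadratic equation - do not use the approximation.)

x² + Ka×x - Ka×C = 0. Using quadratic formula: [H⁺] = 1.2004e-06

pH = 5.92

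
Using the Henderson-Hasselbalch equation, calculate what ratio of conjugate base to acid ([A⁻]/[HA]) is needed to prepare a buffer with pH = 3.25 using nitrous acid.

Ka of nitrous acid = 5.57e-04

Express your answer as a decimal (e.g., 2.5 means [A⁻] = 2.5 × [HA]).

pKa = -log(5.57e-04) = 3.2541. pH = pKa + log([A⁻]/[HA]), so log([A⁻]/[HA]) = pH − pKa = 3.25 − 3.2541 = -0.0041. [A⁻]/[HA] = 10^(-0.0041) = 0.991

[A⁻]/[HA] = 0.991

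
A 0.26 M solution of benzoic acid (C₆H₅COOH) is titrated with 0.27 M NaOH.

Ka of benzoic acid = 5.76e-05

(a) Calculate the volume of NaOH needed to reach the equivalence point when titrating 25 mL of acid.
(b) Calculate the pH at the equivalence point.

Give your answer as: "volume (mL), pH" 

moles acid = 0.26 × 25/1000 = 0.0065 mol; V_base = moles/0.27 × 1000 = 24.1 mL. At equivalence only the conjugate base is present: [A⁻] = 0.0065/0.049 = 1.3245e-01 M. Kb = Kw/Ka = 1.74e-10; [OH⁻] = √(Kb × [A⁻]) = 4.7953e-06; pOH = 5.32; pH = 14 - pOH = 8.68.

V = 24.1 mL, pH = 8.68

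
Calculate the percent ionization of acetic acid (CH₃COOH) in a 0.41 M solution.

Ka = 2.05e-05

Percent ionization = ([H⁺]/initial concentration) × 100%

Using Ka equilibrium: x² + Ka×x - Ka×C = 0. Solving: [H⁺] = 2.8889e-03. Percent = (2.8889e-03/0.41) × 100

Percent ionization = 0.705%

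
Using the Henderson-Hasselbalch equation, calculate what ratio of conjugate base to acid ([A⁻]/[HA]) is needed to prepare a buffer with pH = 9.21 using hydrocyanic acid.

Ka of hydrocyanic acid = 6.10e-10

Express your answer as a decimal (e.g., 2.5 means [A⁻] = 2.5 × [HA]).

pKa = -log(6.10e-10) = 9.2147. pH = pKa + log([A⁻]/[HA]), so log([A⁻]/[HA]) = pH − pKa = 9.21 − 9.2147 = -0.0047. [A⁻]/[HA] = 10^(-0.0047) = 0.989

[A⁻]/[HA] = 0.989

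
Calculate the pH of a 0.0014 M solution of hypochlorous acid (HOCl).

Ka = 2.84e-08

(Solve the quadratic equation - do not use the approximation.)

x² + Ka×x - Ka×C = 0. Using quadratic formula: [H⁺] = 6.2914e-06

pH = 5.20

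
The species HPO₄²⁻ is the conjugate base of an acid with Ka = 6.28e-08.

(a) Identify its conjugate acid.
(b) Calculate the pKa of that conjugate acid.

(a) The conjugate acid is formed by adding one H⁺ to HPO₄²⁻, giving H₂PO₄⁻. (b) pKa = -log(Ka) = -log(6.28e-08) = 7.20.

Conjugate acid: H₂PO₄⁻; pK_a = 7.20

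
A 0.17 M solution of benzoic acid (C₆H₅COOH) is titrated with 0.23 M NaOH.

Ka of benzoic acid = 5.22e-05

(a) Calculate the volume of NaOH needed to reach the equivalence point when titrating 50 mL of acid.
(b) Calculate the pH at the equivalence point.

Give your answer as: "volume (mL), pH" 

moles acid = 0.17 × 50/1000 = 0.0085 mol; V_base = moles/0.23 × 1000 = 37.0 mL. At equivalence only the conjugate base is present: [A⁻] = 0.0085/0.087 = 9.7750e-02 M. Kb = Kw/Ka = 1.92e-10; [OH⁻] = √(Kb × [A⁻]) = 4.3274e-06; pOH = 5.36; pH = 14 - pOH = 8.64.

V = 37.0 mL, pH = 8.64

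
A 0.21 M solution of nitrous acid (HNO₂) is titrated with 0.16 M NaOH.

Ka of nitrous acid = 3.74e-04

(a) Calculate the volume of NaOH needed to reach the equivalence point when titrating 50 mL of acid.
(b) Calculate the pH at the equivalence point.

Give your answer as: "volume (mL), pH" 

moles acid = 0.21 × 50/1000 = 0.0105 mol; V_base = moles/0.16 × 1000 = 65.6 mL. At equivalence only the conjugate base is present: [A⁻] = 0.0105/0.116 = 9.0811e-02 M. Kb = Kw/Ka = 2.67e-11; [OH⁻] = √(Kb × [A⁻]) = 1.5582e-06; pOH = 5.81; pH = 14 - pOH = 8.19.

V = 65.6 mL, pH = 8.19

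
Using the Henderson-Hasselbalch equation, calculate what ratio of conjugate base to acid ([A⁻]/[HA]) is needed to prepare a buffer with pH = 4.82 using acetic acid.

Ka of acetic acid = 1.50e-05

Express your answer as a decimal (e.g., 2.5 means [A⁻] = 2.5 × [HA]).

pKa = -log(1.50e-05) = 4.8239. pH = pKa + log([A⁻]/[HA]), so log([A⁻]/[HA]) = pH − pKa = 4.82 − 4.8239 = -0.0039. [A⁻]/[HA] = 10^(-0.0039) = 0.991

[A⁻]/[HA] = 0.991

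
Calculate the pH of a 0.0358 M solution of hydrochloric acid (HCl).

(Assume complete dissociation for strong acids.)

[H⁺] = 0.0358 M for strong acid. pH = -log[H⁺] = -log(0.0358)

pH = 1.45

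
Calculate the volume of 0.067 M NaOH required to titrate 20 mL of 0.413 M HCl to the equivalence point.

At equivalence: moles acid = moles base. moles HCl = 0.413 × 20/1000 = 0.00826 mol. V_base = moles / 0.067 × 1000 = 123.3 mL.

V_{base} = 123.3 mL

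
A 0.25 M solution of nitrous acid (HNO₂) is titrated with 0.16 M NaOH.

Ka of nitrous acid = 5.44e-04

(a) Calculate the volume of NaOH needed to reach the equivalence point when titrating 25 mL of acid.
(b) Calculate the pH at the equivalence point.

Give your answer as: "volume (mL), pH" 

moles acid = 0.25 × 25/1000 = 0.00625 mol; V_base = moles/0.16 × 1000 = 39.1 mL. At equivalence only the conjugate base is present: [A⁻] = 0.00625/0.064 = 9.7561e-02 M. Kb = Kw/Ka = 1.84e-11; [OH⁻] = √(Kb × [A⁻]) = 1.3392e-06; pOH = 5.87; pH = 14 - pOH = 8.13.

V = 39.1 mL, pH = 8.13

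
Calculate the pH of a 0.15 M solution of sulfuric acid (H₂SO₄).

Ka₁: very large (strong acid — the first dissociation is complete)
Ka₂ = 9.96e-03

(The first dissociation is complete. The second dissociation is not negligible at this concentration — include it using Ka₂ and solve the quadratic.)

First dissociation is complete: [H⁺]₀ = [HSO₄⁻]₀ = C = 0.15 M. Second dissociation HSO₄⁻ ⇌ H⁺ + SO₄²⁻: let x = [SO₄²⁻]. Ka₂ = (C + x)·x / (C − x) = 9.96e-03 → x² + (C + Ka₂)·x − Ka₂·C = 0 → x² + 0.15996·x − 1.494e-03 = 0. x = (−0.15996 + √(0.15996² + 4 × 1.494e-03)) / 2 = 8.8502e-03 M. [H⁺] = C + x = 0.15 + 8.8502e-03 = 1.5885e-01 M. pH = -log(1.5885e-01) = 0.80.

pH = 0.80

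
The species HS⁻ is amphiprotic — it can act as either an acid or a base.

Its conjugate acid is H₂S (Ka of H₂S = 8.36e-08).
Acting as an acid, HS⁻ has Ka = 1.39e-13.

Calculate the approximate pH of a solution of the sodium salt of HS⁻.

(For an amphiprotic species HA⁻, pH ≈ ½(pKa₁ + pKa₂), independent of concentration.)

pKa₁ = -log(8.36e-08) = 7.08; pKa₂ = -log(1.39e-13) = 12.86. For an amphiprotic species, pH ≈ ½(pKa₁ + pKa₂) = ½(7.08 + 12.86) = 9.97.

pH = 9.97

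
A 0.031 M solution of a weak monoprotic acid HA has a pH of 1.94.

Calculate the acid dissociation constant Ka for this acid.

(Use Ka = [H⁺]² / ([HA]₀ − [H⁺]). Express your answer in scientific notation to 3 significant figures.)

[H⁺] = 10^(−pH) = 10^(−1.94) = 1.148e-02 M. For HA ⇌ H⁺ + A⁻, Ka = [H⁺][A⁻]/[HA] = [H⁺]² / ([HA]₀ − [H⁺]) = (1.148e-02)² / (0.031 − 1.148e-02) = 6.75e-03.

K_a = 6.75e-03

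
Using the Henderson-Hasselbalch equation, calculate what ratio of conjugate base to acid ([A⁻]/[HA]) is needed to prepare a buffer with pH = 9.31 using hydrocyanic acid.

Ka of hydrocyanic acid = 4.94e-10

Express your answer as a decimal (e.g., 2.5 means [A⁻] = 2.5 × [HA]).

pKa = -log(4.94e-10) = 9.3063. pH = pKa + log([A⁻]/[HA]), so log([A⁻]/[HA]) = pH − pKa = 9.31 − 9.3063 = 0.0037. [A⁻]/[HA] = 10^(0.0037) = 1.01

[A⁻]/[HA] = 1.01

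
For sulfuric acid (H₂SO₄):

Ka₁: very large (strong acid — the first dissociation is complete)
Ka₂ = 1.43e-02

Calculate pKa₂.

pKa₂ = -log(Ka₂) = -log(1.43e-02) = 1.84.

pK_{a2} = 1.84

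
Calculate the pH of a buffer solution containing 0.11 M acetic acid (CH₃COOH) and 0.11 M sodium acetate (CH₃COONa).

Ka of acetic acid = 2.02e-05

pKa = -log(2.02e-05) = 4.69. pH = pKa + log([A⁻]/[HA]) = 4.69 + log(0.11/0.11)

pH = 4.69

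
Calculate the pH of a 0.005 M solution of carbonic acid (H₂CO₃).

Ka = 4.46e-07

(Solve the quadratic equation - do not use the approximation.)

x² + Ka×x - Ka×C = 0. Using quadratic formula: [H⁺] = 4.7000e-05

pH = 4.33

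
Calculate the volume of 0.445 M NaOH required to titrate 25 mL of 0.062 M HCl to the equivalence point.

At equivalence: moles acid = moles base. moles HCl = 0.062 × 25/1000 = 0.00155 mol. V_base = moles / 0.445 × 1000 = 3.5 mL.

V_{base} = 3.5 mL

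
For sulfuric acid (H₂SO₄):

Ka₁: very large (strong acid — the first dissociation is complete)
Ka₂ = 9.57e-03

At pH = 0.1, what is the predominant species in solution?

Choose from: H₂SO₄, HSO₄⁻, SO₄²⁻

The first dissociation is complete, so H₂SO₄ itself is never the predominant species in water; pKa₂ = -log(9.57e-03) = 2.02. For a polyprotic acid the predominant species crosses at each pKa: below pKa_n the protonated form dominates, above it the deprotonated form does. At pH = 0.1, the predominant species is HSO₄⁻.

HSO₄⁻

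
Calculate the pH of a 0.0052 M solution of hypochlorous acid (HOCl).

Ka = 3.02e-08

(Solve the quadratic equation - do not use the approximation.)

x² + Ka×x - Ka×C = 0. Using quadratic formula: [H⁺] = 1.2516e-05

pH = 4.90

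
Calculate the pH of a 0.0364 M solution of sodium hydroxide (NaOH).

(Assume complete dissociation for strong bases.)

[OH⁻] = 0.0364 M for strong base. pOH = -log[OH⁻] = 1.44, pH = 14 - pOH

pH = 12.56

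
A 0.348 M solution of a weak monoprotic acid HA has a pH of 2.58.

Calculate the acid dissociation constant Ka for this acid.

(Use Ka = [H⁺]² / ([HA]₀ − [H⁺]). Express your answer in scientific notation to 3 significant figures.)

[H⁺] = 10^(−pH) = 10^(−2.58) = 2.630e-03 M. For HA ⇌ H⁺ + A⁻, Ka = [H⁺][A⁻]/[HA] = [H⁺]² / ([HA]₀ − [H⁺]) = (2.630e-03)² / (0.348 − 2.630e-03) = 2.00e-05.

K_a = 2.00e-05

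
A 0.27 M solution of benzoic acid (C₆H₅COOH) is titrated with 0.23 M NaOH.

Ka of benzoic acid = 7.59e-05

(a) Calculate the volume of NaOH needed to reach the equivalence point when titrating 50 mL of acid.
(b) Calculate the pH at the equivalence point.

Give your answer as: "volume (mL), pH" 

moles acid = 0.27 × 50/1000 = 0.0135 mol; V_base = moles/0.23 × 1000 = 58.7 mL. At equivalence only the conjugate base is present: [A⁻] = 0.0135/0.109 = 1.2420e-01 M. Kb = Kw/Ka = 1.32e-10; [OH⁻] = √(Kb × [A⁻]) = 4.0452e-06; pOH = 5.39; pH = 14 - pOH = 8.61.

V = 58.7 mL, pH = 8.61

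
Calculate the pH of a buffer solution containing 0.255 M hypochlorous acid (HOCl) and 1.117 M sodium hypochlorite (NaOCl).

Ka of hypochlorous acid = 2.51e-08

pKa = -log(2.51e-08) = 7.60. pH = pKa + log([A⁻]/[HA]) = 7.60 + log(1.117/0.255)

pH = 8.24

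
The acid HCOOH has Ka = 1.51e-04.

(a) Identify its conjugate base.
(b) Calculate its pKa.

(a) The conjugate base is formed by removing one H⁺ from HCOOH, giving HCOO⁻. (b) pKa = -log(Ka) = -log(1.51e-04) = 3.82.

Conjugate base: HCOO⁻; pK_a = 3.82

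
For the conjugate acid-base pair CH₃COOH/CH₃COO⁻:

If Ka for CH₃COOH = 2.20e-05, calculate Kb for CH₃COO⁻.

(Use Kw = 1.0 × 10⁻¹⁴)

For a conjugate pair Ka × Kb = Kw, so Kb = Kw/Ka = 1.0 × 10⁻¹⁴ / 2.20e-05 = 4.55e-10.

K_b = 4.55e-10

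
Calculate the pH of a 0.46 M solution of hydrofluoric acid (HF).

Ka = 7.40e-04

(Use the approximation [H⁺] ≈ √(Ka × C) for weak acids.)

[H⁺] = √(Ka × C) = √(7.40e-04 × 0.46) = 1.8450e-02. pH = -log(1.8450e-02)

pH = 1.73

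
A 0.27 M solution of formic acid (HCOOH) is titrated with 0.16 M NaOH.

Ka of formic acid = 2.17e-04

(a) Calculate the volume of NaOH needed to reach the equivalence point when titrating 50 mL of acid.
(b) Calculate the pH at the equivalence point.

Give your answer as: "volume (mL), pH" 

moles acid = 0.27 × 50/1000 = 0.0135 mol; V_base = moles/0.16 × 1000 = 84.4 mL. At equivalence only the conjugate base is present: [A⁻] = 0.0135/0.134 = 1.0047e-01 M. Kb = Kw/Ka = 4.61e-11; [OH⁻] = √(Kb × [A⁻]) = 2.1517e-06; pOH = 5.67; pH = 14 - pOH = 8.33.

V = 84.4 mL, pH = 8.33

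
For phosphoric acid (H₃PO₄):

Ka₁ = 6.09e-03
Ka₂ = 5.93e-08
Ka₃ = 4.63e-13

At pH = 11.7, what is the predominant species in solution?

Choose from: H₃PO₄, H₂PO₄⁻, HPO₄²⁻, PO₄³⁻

pKa₁ = 2.22, pKa₂ = 7.23, pKa₃ = 12.33. For a polyprotic acid the predominant species crosses at each pKa: below pKa_n the protonated form dominates, above it the deprotonated form does. At pH = 11.7, the predominant species is HPO₄²⁻.

HPO₄²⁻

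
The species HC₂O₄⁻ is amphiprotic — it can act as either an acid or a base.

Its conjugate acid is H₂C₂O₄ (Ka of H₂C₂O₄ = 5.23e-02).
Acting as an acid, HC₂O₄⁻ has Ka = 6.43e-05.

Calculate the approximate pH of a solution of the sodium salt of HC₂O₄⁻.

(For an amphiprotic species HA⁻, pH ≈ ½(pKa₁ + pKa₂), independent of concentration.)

pKa₁ = -log(5.23e-02) = 1.28; pKa₂ = -log(6.43e-05) = 4.19. For an amphiprotic species, pH ≈ ½(pKa₁ + pKa₂) = ½(1.28 + 4.19) = 2.74.

pH = 2.74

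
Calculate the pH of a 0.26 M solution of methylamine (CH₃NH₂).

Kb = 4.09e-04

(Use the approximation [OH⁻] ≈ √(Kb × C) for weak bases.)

[OH⁻] = √(Kb × C) = √(4.09e-04 × 0.26) = 1.0312e-02. pOH = 1.99, pH = 14 - pOH

pH = 12.01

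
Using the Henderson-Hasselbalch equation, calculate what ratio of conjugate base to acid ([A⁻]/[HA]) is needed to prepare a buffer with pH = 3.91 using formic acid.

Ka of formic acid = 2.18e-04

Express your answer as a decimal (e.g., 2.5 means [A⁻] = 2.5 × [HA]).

pKa = -log(2.18e-04) = 3.6615. pH = pKa + log([A⁻]/[HA]), so log([A⁻]/[HA]) = pH − pKa = 3.91 − 3.6615 = 0.2485. [A⁻]/[HA] = 10^(0.2485) = 1.77

[A⁻]/[HA] = 1.77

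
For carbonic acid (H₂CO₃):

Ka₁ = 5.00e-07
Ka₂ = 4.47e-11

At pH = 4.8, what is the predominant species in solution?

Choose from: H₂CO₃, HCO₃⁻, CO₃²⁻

pKa₁ = 6.30, pKa₂ = 10.35. For a polyprotic acid the predominant species crosses at each pKa: below pKa_n the protonated form dominates, above it the deprotonated form does. At pH = 4.8, the predominant species is H₂CO₃.

H₂CO₃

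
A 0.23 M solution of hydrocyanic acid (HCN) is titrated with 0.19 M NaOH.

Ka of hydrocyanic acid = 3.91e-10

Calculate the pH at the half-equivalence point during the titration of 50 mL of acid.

At half-equivalence [HA] = [A⁻], so Henderson-Hasselbalch gives pH = pKa = -log(3.91e-10) = 9.41.

pH = pKa = 9.41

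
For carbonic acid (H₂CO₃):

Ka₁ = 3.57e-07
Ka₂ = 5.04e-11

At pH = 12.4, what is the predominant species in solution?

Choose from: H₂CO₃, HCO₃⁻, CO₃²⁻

pKa₁ = 6.45, pKa₂ = 10.30. For a polyprotic acid the predominant species crosses at each pKa: below pKa_n the protonated form dominates, above it the deprotonated form does. At pH = 12.4, the predominant species is CO₃²⁻.

CO₃²⁻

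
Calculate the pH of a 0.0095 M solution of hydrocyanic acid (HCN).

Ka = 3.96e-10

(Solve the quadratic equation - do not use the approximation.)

x² + Ka×x - Ka×C = 0. Using quadratic formula: [H⁺] = 1.9394e-06

pH = 5.71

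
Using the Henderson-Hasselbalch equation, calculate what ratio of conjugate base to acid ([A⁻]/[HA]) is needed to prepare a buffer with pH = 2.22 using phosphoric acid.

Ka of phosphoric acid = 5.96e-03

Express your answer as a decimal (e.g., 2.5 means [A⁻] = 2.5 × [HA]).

pKa = -log(5.96e-03) = 2.2248. pH = pKa + log([A⁻]/[HA]), so log([A⁻]/[HA]) = pH − pKa = 2.22 − 2.2248 = -0.0048. [A⁻]/[HA] = 10^(-0.0048) = 0.989

[A⁻]/[HA] = 0.989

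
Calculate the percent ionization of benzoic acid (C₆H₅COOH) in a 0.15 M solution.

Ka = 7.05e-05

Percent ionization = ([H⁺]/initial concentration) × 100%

Using Ka equilibrium: x² + Ka×x - Ka×C = 0. Solving: [H⁺] = 3.2169e-03. Percent = (3.2169e-03/0.15) × 100

Percent ionization = 2.14%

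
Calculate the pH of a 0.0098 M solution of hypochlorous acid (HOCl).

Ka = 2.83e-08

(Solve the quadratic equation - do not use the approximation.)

x² + Ka×x - Ka×C = 0. Using quadratic formula: [H⁺] = 1.6639e-05

pH = 4.78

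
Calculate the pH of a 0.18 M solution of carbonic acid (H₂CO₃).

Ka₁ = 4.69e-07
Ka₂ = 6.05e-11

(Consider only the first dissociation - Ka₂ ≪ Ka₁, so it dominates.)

First dissociation dominates. From Ka₁ = [H⁺][HA⁻]/[H₂A], x² + Ka₁·x − Ka₁·C = 0 with C = 0.18 M and Ka₁ = 4.69e-07. Solving: [H⁺] = (−Ka₁ + √(Ka₁² + 4·Ka₁·C)) / 2 = 2.9032e-04 M. pH = -log(2.9032e-04) = 3.54.

pH = 3.54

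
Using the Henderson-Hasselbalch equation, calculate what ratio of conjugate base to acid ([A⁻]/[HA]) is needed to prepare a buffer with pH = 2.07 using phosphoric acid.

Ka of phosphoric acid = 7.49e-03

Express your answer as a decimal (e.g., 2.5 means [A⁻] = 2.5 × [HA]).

pKa = -log(7.49e-03) = 2.1255. pH = pKa + log([A⁻]/[HA]), so log([A⁻]/[HA]) = pH − pKa = 2.07 − 2.1255 = -0.0555. [A⁻]/[HA] = 10^(-0.0555) = 0.880

[A⁻]/[HA] = 0.880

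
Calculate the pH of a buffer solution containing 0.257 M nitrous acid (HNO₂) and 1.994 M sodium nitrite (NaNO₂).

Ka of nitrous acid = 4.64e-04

pKa = -log(4.64e-04) = 3.33. pH = pKa + log([A⁻]/[HA]) = 3.33 + log(1.994/0.257)

pH = 4.22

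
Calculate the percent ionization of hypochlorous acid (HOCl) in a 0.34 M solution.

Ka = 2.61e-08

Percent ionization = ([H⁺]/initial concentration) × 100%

Using Ka equilibrium: x² + Ka×x - Ka×C = 0. Solving: [H⁺] = 9.4189e-05. Percent = (9.4189e-05/0.34) × 100

Percent ionization = 0.0277%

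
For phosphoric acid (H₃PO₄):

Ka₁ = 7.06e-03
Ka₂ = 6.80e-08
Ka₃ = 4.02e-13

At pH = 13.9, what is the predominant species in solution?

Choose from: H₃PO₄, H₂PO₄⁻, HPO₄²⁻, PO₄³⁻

pKa₁ = 2.15, pKa₂ = 7.17, pKa₃ = 12.40. For a polyprotic acid the predominant species crosses at each pKa: below pKa_n the protonated form dominates, above it the deprotonated form does. At pH = 13.9, the predominant species is PO₄³⁻.

PO₄³⁻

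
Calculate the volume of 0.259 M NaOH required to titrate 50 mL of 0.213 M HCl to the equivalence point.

At equivalence: moles acid = moles base. moles HCl = 0.213 × 50/1000 = 0.01065 mol. V_base = moles / 0.259 × 1000 = 41.1 mL.

V_{base} = 41.1 mL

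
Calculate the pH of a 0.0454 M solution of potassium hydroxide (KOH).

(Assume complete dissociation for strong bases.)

[OH⁻] = 0.0454 M for strong base. pOH = -log[OH⁻] = 1.34, pH = 14 - pOH

pH = 12.66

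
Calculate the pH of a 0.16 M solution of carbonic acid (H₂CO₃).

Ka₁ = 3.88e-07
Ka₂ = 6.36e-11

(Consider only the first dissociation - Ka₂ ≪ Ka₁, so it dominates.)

First dissociation dominates. From Ka₁ = [H⁺][HA⁻]/[H₂A], x² + Ka₁·x − Ka₁·C = 0 with C = 0.16 M and Ka₁ = 3.88e-07. Solving: [H⁺] = (−Ka₁ + √(Ka₁² + 4·Ka₁·C)) / 2 = 2.4896e-04 M. pH = -log(2.4896e-04) = 3.60.

pH = 3.60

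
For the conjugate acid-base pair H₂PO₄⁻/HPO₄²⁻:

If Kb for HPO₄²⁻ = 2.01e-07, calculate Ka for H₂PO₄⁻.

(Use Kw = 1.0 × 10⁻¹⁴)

For a conjugate pair Ka × Kb = Kw, so Ka = Kw/Kb = 1.0 × 10⁻¹⁴ / 2.01e-07 = 4.98e-08.

K_a = 4.98e-08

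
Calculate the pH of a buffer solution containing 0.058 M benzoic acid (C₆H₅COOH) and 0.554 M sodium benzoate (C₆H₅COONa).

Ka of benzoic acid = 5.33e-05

pKa = -log(5.33e-05) = 4.27. pH = pKa + log([A⁻]/[HA]) = 4.27 + log(0.554/0.058)

pH = 5.25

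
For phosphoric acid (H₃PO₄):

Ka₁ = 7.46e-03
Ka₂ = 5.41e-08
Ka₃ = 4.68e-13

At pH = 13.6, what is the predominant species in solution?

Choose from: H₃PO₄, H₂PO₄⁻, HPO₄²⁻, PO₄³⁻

pKa₁ = 2.13, pKa₂ = 7.27, pKa₃ = 12.33. For a polyprotic acid the predominant species crosses at each pKa: below pKa_n the protonated form dominates, above it the deprotonated form does. At pH = 13.6, the predominant species is PO₄³⁻.

PO₄³⁻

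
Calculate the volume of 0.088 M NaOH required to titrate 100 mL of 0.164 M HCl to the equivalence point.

At equivalence: moles acid = moles base. moles HCl = 0.164 × 100/1000 = 0.0164 mol. V_base = moles / 0.088 × 1000 = 186.4 mL.

V_{base} = 186.4 mL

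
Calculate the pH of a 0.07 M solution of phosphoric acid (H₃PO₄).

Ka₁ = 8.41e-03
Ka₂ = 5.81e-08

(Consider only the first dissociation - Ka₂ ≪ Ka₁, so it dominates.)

First dissociation dominates. From Ka₁ = [H⁺][HA⁻]/[H₂A], x² + Ka₁·x − Ka₁·C = 0 with C = 0.07 M and Ka₁ = 8.41e-03. Solving: [H⁺] = (−Ka₁ + √(Ka₁² + 4·Ka₁·C)) / 2 = 2.0420e-02 M. pH = -log(2.0420e-02) = 1.69.

pH = 1.69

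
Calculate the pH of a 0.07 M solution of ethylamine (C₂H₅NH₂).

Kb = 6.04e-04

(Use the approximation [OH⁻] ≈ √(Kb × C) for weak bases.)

[OH⁻] = √(Kb × C) = √(6.04e-04 × 0.07) = 6.5023e-03. pOH = 2.19, pH = 14 - pOH

pH = 11.81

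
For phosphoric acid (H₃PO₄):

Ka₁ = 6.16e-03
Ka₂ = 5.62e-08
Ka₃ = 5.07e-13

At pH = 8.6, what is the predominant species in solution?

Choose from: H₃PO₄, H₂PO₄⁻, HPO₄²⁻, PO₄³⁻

pKa₁ = 2.21, pKa₂ = 7.25, pKa₃ = 12.29. For a polyprotic acid the predominant species crosses at each pKa: below pKa_n the protonated form dominates, above it the deprotonated form does. At pH = 8.6, the predominant species is HPO₄²⁻.

HPO₄²⁻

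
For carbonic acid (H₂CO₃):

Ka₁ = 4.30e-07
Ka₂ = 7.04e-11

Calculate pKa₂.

pKa₂ = -log(Ka₂) = -log(7.04e-11) = 10.15.

pK_{a2} = 10.15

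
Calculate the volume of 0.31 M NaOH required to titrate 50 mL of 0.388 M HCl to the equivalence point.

At equivalence: moles acid = moles base. moles HCl = 0.388 × 50/1000 = 0.0194 mol. V_base = moles / 0.31 × 1000 = 62.6 mL.

V_{base} = 62.6 mL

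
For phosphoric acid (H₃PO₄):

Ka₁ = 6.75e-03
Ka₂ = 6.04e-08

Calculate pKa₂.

pKa₂ = -log(Ka₂) = -log(6.04e-08) = 7.22.

pK_{a2} = 7.22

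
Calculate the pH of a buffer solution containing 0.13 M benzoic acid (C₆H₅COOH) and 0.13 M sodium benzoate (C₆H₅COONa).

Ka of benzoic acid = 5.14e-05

pKa = -log(5.14e-05) = 4.29. pH = pKa + log([A⁻]/[HA]) = 4.29 + log(0.13/0.13)

pH = 4.29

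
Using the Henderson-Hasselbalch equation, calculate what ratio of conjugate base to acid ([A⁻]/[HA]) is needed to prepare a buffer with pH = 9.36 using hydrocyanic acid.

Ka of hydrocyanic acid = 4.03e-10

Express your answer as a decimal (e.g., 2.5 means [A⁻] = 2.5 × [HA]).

pKa = -log(4.03e-10) = 9.3947. pH = pKa + log([A⁻]/[HA]), so log([A⁻]/[HA]) = pH − pKa = 9.36 − 9.3947 = -0.0347. [A⁻]/[HA] = 10^(-0.0347) = 0.923

[A⁻]/[HA] = 0.923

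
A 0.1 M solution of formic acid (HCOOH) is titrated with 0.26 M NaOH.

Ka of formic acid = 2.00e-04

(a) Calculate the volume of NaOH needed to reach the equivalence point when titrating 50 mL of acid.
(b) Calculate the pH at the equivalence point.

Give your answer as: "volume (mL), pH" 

moles acid = 0.1 × 50/1000 = 0.005 mol; V_base = moles/0.26 × 1000 = 19.2 mL. At equivalence only the conjugate base is present: [A⁻] = 0.005/0.069 = 7.2222e-02 M. Kb = Kw/Ka = 5.00e-11; [OH⁻] = √(Kb × [A⁻]) = 1.9003e-06; pOH = 5.72; pH = 14 - pOH = 8.28.

V = 19.2 mL, pH = 8.28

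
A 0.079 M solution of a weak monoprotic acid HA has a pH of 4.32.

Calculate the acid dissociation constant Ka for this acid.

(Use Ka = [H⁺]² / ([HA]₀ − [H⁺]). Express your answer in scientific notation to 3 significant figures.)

[H⁺] = 10^(−pH) = 10^(−4.32) = 4.786e-05 M. For HA ⇌ H⁺ + A⁻, Ka = [H⁺][A⁻]/[HA] = [H⁺]² / ([HA]₀ − [H⁺]) = (4.786e-05)² / (0.079 − 4.786e-05) = 2.90e-08.

K_a = 2.90e-08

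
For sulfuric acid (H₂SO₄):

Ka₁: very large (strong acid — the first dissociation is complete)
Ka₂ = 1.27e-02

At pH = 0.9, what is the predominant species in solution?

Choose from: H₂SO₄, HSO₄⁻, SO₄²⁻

The first dissociation is complete, so H₂SO₄ itself is never the predominant species in water; pKa₂ = -log(1.27e-02) = 1.90. For a polyprotic acid the predominant species crosses at each pKa: below pKa_n the protonated form dominates, above it the deprotonated form does. At pH = 0.9, the predominant species is HSO₄⁻.

HSO₄⁻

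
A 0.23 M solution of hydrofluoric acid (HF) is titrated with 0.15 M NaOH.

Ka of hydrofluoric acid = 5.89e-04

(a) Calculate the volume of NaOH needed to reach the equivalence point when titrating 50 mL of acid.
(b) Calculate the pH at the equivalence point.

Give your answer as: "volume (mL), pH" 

moles acid = 0.23 × 50/1000 = 0.0115 mol; V_base = moles/0.15 × 1000 = 76.7 mL. At equivalence only the conjugate base is present: [A⁻] = 0.0115/0.127 = 9.0789e-02 M. Kb = Kw/Ka = 1.70e-11; [OH⁻] = √(Kb × [A⁻]) = 1.2415e-06; pOH = 5.91; pH = 14 - pOH = 8.09.

V = 76.7 mL, pH = 8.09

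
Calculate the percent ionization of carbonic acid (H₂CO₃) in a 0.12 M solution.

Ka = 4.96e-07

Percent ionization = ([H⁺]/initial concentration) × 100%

Using Ka equilibrium: x² + Ka×x - Ka×C = 0. Solving: [H⁺] = 2.4372e-04. Percent = (2.4372e-04/0.12) × 100

Percent ionization = 0.203%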